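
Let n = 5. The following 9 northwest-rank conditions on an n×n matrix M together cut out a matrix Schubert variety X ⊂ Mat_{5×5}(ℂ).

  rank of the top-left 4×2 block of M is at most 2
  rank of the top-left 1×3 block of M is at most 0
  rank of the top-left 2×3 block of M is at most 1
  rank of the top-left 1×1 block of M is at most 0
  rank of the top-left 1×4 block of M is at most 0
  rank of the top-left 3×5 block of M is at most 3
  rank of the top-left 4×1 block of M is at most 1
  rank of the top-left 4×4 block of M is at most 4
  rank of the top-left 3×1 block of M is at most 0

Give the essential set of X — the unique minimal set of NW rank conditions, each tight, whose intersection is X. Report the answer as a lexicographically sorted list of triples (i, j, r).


Propagating the 9 rank bounds to every northwest block:

  row 1: 0 | 0 | 0 | 0 | 1
  row 2: 0 | 1 | 1 | 1 | 2
  row 3: 0 | 1 | 2 | 2 | 3
  row 4: 1 | 2 | 3 | 3 | 4
  row 5: 1 | 2 | 3 | 4 | 5

hence w(1..5) = (5, 2, 3, 1, 4).

|D(w)|=6, |Ess(w)|=2:

[(1, 4, 0), (3, 1, 0)]


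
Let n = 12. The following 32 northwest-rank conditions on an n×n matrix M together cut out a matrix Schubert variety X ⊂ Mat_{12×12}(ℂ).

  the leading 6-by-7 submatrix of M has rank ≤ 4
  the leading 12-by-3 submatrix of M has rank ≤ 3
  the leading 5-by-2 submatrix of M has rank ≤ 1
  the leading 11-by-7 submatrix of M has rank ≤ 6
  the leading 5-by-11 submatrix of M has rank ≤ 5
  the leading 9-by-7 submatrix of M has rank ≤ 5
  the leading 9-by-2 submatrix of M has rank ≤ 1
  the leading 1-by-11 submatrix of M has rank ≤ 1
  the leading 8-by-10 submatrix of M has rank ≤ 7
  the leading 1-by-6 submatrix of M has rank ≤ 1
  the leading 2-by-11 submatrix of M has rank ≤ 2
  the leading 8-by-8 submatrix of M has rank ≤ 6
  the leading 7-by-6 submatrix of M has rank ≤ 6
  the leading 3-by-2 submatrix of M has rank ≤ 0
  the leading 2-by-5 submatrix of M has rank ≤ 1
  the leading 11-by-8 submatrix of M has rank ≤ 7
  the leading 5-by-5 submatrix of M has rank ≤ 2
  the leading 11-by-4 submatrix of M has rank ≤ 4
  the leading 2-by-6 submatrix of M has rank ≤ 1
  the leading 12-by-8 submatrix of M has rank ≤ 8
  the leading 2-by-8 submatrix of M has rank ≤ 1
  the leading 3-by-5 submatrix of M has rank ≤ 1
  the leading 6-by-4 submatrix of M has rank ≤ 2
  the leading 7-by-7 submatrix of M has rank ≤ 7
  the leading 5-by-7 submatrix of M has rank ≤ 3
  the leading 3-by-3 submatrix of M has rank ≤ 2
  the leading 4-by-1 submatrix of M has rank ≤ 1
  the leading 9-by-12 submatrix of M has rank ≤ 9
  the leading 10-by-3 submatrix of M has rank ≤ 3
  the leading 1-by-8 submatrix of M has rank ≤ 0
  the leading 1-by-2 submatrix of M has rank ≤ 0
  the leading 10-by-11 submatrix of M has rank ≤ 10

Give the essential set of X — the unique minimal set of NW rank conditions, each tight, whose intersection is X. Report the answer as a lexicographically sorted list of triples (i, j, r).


Propagating the 32 rank bounds to every northwest block:

  R[1]: 0 0 0 0 0 0 0 0 1 1 1 1
  R[2]: 0 0 1 1 1 1 1 1 2 2 2 2
  R[3]: 0 0 1 1 1 2 2 2 3 3 3 3
  R[4]: 1 1 2 2 2 3 3 3 4 4 4 4
  R[5]: 1 1 2 2 2 3 3 4 5 5 5 5
  R[6]: 1 1 2 2 3 4 4 5 6 6 6 6
  R[7]: 1 1 2 3 4 5 5 6 7 7 7 7
  R[8]: 1 1 2 3 4 5 5 6 7 7 8 8
  R[9]: 1 1 2 3 4 5 5 6 7 8 9 9
  R[10]: 1 2 3 4 5 6 6 7 8 9 10 10
  R[11]: 1 2 3 4 5 6 6 7 8 9 10 11
  R[12]: 1 2 3 4 5 6 7 8 9 10 11 12

second differences of R give the permutation w = (9, 3, 6, 1, 8, 5, 4, 11, 10, 2, 12, 7).

Rothe diagram D(w) (27 cells), 10 SE-corners (essential conditions):

[(1, 8, 0), (3, 2, 0), (3, 5, 1), (5, 5, 2), (5, 7, 3), (6, 4, 2), (8, 10, 7), (9, 2, 1), (9, 7, 5), (11, 7, 6)]


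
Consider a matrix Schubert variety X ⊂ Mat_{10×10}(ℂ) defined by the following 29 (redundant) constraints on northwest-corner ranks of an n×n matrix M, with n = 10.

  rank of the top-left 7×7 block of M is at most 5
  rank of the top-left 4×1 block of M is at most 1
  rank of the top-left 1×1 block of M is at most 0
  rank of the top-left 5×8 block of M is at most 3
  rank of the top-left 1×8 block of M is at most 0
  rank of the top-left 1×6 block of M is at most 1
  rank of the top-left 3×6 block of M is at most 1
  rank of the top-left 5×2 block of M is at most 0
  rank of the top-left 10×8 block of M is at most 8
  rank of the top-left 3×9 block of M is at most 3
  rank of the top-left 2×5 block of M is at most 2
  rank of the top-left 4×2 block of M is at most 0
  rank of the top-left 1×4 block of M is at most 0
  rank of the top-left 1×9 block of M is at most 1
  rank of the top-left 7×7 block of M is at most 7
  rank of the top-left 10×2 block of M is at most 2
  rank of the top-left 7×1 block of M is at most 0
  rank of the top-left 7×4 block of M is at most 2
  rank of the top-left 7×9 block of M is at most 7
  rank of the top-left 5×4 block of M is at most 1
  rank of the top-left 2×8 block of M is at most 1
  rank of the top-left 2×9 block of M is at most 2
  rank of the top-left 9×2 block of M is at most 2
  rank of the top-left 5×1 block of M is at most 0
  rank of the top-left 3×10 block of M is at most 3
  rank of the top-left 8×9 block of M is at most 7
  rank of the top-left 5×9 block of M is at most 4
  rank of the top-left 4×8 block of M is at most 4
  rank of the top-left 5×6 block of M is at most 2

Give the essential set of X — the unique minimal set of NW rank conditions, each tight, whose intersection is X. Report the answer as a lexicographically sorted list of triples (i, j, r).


The tightest implied rank at each (i,j), from the 29 conditions:

  R[1]: 0 0 0 0 0 0 0 0 1 1
  R[2]: 0 0 1 1 1 1 1 1 2 2
  R[3]: 0 0 1 1 1 1 2 2 3 3
  R[4]: 0 0 1 1 2 2 3 3 4 4
  R[5]: 0 0 1 1 2 2 3 3 4 5
  R[6]: 0 1 2 2 3 3 4 4 5 6
  R[7]: 0 1 2 2 3 4 5 5 6 7
  R[8]: 1 2 3 3 4 5 6 6 7 8
  R[9]: 1 2 3 4 5 6 7 7 8 9
  R[10]: 1 2 3 4 5 6 7 8 9 10

hence w(1..10) = (9, 3, 7, 5, 10, 2, 6, 1, 4, 8).

Fulton essential set (8 of the 26 Rothe cells):

[(1, 8, 0), (3, 6, 1), (5, 2, 0), (5, 4, 1), (5, 6, 2), (5, 8, 3), (7, 1, 0), (7, 4, 2)]


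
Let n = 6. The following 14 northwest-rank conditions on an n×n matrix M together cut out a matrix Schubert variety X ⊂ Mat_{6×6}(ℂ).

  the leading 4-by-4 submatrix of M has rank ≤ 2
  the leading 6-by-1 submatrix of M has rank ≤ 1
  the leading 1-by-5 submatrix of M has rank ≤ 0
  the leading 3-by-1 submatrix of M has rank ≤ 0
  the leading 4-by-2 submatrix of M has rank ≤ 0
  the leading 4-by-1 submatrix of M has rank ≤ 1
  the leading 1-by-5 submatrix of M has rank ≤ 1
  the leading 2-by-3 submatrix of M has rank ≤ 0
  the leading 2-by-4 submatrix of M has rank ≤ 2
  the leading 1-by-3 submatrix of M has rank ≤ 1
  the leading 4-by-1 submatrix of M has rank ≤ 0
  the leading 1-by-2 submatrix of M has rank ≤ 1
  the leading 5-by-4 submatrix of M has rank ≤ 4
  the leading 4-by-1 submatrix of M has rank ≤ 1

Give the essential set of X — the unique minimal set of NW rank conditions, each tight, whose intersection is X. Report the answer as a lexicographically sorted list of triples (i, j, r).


The tightest implied rank at each (i,j), from the 14 conditions:

  R[1]: 0 0 0 0 0 1
  R[2]: 0 0 0 1 1 2
  R[3]: 0 0 1 2 2 3
  R[4]: 0 0 1 2 3 4
  R[5]: 1 1 2 3 4 5
  R[6]: 1 2 3 4 5 6

reading off 1-entries of Δ²R: w = (6, 4, 3, 5, 1, 2).

D(w) has 12 cells with 3 SE-corners; essential set:

[(1, 5, 0), (2, 3, 0), (4, 2, 0)]


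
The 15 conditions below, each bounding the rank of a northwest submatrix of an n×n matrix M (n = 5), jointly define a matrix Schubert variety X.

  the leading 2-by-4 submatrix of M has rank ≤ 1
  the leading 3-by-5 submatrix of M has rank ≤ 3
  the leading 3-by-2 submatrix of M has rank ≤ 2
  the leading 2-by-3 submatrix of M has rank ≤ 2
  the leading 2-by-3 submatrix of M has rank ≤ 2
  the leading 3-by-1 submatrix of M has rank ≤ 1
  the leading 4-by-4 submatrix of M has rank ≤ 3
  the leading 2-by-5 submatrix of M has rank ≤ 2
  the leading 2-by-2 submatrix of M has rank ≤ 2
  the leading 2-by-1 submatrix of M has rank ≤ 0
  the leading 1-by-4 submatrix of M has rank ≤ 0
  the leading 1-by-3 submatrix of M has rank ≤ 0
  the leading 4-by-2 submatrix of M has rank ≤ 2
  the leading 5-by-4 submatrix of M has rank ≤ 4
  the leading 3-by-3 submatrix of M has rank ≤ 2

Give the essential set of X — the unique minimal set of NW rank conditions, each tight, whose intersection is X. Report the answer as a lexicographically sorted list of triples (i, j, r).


Computing R[i][j] = min implied NW-rank bound (n=5, 15 conditions):

  row 1: 0, 0, 0, 0, 1
  row 2: 0, 1, 1, 1, 2
  row 3: 1, 2, 2, 2, 3
  row 4: 1, 2, 3, 3, 4
  row 5: 1, 2, 3, 4, 5

giving w = (5, 2, 1, 3, 4) via Δ²R.

|D(w)|=5, |Ess(w)|=2:

[(1, 4, 0), (2, 1, 0)]


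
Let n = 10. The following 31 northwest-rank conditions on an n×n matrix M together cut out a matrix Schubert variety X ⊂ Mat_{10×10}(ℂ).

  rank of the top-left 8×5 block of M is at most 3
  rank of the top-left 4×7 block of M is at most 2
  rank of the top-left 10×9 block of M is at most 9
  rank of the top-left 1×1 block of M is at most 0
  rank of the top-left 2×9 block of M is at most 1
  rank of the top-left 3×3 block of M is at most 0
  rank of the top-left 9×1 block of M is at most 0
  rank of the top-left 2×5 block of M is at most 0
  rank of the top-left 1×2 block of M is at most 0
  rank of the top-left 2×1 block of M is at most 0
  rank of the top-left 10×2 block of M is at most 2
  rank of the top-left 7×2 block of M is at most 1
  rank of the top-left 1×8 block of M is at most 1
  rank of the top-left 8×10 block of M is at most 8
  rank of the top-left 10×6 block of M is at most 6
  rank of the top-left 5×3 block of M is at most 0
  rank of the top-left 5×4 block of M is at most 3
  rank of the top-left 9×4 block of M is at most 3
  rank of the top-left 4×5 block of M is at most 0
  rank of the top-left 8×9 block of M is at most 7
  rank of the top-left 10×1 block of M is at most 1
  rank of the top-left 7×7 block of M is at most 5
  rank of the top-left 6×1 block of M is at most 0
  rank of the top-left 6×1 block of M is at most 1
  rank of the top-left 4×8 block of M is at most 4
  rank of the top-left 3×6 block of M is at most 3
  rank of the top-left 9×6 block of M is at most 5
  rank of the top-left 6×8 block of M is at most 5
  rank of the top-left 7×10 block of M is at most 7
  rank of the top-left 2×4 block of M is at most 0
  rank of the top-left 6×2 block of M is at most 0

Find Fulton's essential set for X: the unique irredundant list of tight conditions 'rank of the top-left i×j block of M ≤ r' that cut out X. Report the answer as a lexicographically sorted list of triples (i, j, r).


The tightest implied rank at each (i,j), from the 31 conditions:

  row 1: 0  0  0  0  0  1  1  1  1  1
  row 2: 0  0  0  0  0  1  1  1  1  2
  row 3: 0  0  0  0  0  1  2  2  2  3
  row 4: 0  0  0  0  0  1  2  3  3  4
  row 5: 0  0  0  1  1  2  3  4  4  5
  row 6: 0  0  1  2  2  3  4  5  5  6
  row 7: 0  1  2  3  3  4  5  6  6  7
  row 8: 0  1  2  3  3  4  5  6  7  8
  row 9: 0  1  2  3  4  5  6  7  8  9
  row 10: 1  2  3  4  5  6  7  8  9  10

the unique w with this rank table is (6, 10, 7, 8, 4, 3, 2, 9, 5, 1).

ℓ(w)=32; the 6 essential cells (i,j,r):

[(2, 9, 1), (4, 5, 0), (5, 3, 0), (6, 2, 0), (8, 5, 3), (9, 1, 0)]


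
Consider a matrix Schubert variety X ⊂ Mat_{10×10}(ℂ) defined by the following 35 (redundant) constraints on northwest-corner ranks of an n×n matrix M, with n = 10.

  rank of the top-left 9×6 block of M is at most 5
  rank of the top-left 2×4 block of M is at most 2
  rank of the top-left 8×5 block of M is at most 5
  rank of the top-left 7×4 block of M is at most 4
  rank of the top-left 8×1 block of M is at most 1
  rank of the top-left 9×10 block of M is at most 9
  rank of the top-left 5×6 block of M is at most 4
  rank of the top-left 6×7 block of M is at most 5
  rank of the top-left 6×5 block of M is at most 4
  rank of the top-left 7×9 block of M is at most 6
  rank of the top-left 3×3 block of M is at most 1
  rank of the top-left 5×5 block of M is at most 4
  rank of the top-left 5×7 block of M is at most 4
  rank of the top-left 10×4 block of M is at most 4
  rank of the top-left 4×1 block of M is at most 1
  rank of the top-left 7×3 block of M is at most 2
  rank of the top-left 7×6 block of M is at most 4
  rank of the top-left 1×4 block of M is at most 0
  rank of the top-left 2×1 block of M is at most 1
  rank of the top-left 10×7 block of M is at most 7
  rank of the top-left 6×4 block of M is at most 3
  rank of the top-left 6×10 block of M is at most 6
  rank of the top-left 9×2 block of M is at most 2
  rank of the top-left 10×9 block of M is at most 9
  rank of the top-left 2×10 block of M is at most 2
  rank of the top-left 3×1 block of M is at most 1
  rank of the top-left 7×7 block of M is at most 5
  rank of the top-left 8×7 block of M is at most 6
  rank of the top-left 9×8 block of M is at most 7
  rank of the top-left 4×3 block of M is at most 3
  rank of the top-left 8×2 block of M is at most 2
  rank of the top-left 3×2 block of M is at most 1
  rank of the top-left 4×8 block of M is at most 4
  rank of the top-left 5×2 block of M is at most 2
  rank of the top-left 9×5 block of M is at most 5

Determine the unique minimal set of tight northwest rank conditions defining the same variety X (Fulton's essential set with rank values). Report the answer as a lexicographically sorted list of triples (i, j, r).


Reconstructing r_w from the 35 given conditions:

  R[1]: 0 | 0 | 0 | 0 | 1 | 1 | 1 | 1 | 1 | 1
  R[2]: 1 | 1 | 1 | 1 | 2 | 2 | 2 | 2 | 2 | 2
  R[3]: 1 | 1 | 1 | 2 | 3 | 3 | 3 | 3 | 3 | 3
  R[4]: 1 | 2 | 2 | 3 | 4 | 4 | 4 | 4 | 4 | 4
  R[5]: 1 | 2 | 2 | 3 | 4 | 4 | 4 | 5 | 5 | 5
  R[6]: 1 | 2 | 2 | 3 | 4 | 4 | 5 | 6 | 6 | 6
  R[7]: 1 | 2 | 2 | 3 | 4 | 4 | 5 | 6 | 6 | 7
  R[8]: 1 | 2 | 3 | 4 | 5 | 5 | 6 | 7 | 7 | 8
  R[9]: 1 | 2 | 3 | 4 | 5 | 5 | 6 | 7 | 8 | 9
  R[10]: 1 | 2 | 3 | 4 | 5 | 6 | 7 | 8 | 9 | 10

so w = (5, 1, 4, 2, 8, 7, 10, 3, 9, 6).

D(w) has 15 cells with 7 SE-corners; essential set:

[(1, 4, 0), (3, 3, 1), (5, 7, 4), (7, 3, 2), (7, 6, 4), (7, 9, 6), (9, 6, 5)]


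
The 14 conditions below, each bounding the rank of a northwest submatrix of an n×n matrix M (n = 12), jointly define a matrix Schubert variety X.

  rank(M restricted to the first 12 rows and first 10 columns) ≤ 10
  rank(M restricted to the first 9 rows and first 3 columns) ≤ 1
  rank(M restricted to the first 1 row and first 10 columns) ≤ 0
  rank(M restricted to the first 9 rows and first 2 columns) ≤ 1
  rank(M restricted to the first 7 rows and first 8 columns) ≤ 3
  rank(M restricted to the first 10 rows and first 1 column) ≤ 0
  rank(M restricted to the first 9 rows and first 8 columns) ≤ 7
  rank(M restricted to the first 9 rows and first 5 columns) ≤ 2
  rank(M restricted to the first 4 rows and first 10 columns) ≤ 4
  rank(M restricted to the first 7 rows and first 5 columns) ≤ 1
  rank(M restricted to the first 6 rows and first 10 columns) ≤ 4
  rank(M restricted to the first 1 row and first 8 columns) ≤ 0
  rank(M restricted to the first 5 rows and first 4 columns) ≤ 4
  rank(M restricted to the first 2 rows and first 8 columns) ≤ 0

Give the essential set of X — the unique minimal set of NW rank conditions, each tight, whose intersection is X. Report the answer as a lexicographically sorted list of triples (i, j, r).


Reconstructing r_w from the 14 given conditions:

  i=1: 0 | 0 | 0 | 0 | 0 | 0 | 0 | 0 | 0 | 0 | 1 | 1
  i=2: 0 | 0 | 0 | 0 | 0 | 0 | 0 | 0 | 1 | 1 | 2 | 2
  i=3: 0 | 1 | 1 | 1 | 1 | 1 | 1 | 1 | 2 | 2 | 3 | 3
  i=4: 0 | 1 | 1 | 1 | 1 | 2 | 2 | 2 | 3 | 3 | 4 | 4
  i=5: 0 | 1 | 1 | 1 | 1 | 2 | 3 | 3 | 4 | 4 | 5 | 5
  i=6: 0 | 1 | 1 | 1 | 1 | 2 | 3 | 3 | 4 | 4 | 5 | 6
  i=7: 0 | 1 | 1 | 1 | 1 | 2 | 3 | 3 | 4 | 5 | 6 | 7
  i=8: 0 | 1 | 1 | 2 | 2 | 3 | 4 | 4 | 5 | 6 | 7 | 8
  i=9: 0 | 1 | 1 | 2 | 2 | 3 | 4 | 5 | 6 | 7 | 8 | 9
  i=10: 0 | 1 | 2 | 3 | 3 | 4 | 5 | 6 | 7 | 8 | 9 | 10
  i=11: 1 | 2 | 3 | 4 | 4 | 5 | 6 | 7 | 8 | 9 | 10 | 11
  i=12: 1 | 2 | 3 | 4 | 5 | 6 | 7 | 8 | 9 | 10 | 11 | 12

reading off 1-entries of Δ²R: w = (11, 9, 2, 6, 7, 12, 10, 4, 8, 3, 1, 5).

Rothe diagram D(w) (44 cells), 8 SE-corners (essential conditions):

[(1, 10, 0), (2, 8, 0), (6, 10, 4), (7, 5, 1), (7, 8, 3), (9, 3, 1), (9, 5, 2), (10, 1, 0)]


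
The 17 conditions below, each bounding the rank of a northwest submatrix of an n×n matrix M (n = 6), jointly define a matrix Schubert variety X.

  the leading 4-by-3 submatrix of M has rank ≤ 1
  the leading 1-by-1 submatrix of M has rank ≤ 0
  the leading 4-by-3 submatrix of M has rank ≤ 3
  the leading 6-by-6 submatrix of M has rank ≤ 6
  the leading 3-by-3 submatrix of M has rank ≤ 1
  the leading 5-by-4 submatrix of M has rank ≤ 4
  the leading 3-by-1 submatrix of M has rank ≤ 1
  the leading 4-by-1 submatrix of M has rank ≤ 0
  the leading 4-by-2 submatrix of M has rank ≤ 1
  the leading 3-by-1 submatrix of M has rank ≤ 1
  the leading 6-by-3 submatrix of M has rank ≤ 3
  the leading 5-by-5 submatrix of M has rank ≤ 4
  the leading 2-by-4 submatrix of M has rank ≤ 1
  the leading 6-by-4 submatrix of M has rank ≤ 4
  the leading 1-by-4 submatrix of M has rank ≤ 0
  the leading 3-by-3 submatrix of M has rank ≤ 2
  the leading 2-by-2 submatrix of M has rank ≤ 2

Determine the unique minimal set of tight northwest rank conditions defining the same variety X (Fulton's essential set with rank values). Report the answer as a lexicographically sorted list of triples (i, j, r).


Rank table r_w(6×6) implied by the 17 constraints:

  i=1: 0 0 0 0 1 1
  i=2: 0 1 1 1 2 2
  i=3: 0 1 1 2 3 3
  i=4: 0 1 1 2 3 4
  i=5: 1 2 2 3 4 5
  i=6: 1 2 3 4 5 6

giving w = (5, 2, 4, 6, 1, 3) via Δ²R.

Fulton essential set (3 of the 9 Rothe cells):

[(1, 4, 0), (4, 1, 0), (4, 3, 1)]


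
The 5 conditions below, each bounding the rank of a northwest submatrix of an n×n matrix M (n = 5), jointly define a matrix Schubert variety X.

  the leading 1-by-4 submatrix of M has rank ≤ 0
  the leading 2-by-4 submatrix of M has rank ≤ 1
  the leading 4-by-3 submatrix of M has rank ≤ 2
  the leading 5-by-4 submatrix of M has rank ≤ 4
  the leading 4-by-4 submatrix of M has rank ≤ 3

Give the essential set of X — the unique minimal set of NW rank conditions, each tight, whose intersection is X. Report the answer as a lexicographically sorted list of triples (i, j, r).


Rank table r_w(5×5) implied by the 5 constraints:

  row 1: 0 0 0 0 1
  row 2: 1 1 1 1 2
  row 3: 1 2 2 2 3
  row 4: 1 2 2 3 4
  row 5: 1 2 3 4 5

hence w(1..5) = (5, 1, 2, 4, 3).

ℓ(w)=5; the 2 essential cells (i,j,r):

[(1, 4, 0), (4, 3, 2)]


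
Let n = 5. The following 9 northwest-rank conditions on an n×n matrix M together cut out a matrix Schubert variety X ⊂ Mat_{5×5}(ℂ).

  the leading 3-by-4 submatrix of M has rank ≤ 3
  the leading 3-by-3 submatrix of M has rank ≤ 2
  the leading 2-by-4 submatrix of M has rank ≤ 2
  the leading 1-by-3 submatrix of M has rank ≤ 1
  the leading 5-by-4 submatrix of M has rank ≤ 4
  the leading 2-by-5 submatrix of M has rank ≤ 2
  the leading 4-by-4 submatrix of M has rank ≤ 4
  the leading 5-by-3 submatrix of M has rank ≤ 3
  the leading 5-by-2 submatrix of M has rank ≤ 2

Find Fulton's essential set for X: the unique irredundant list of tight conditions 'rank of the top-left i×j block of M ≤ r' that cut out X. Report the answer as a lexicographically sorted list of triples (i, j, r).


The tightest implied rank at each (i,j), from the 9 conditions:

  R[1]: 1  1  1  1  1
  R[2]: 1  2  2  2  2
  R[3]: 1  2  2  3  3
  R[4]: 1  2  3  4  4
  R[5]: 1  2  3  4  5

so w = (1, 2, 4, 3, 5).

ℓ(w)=1; the 1 essential cell (i,j,r):

[(3, 3, 2)]


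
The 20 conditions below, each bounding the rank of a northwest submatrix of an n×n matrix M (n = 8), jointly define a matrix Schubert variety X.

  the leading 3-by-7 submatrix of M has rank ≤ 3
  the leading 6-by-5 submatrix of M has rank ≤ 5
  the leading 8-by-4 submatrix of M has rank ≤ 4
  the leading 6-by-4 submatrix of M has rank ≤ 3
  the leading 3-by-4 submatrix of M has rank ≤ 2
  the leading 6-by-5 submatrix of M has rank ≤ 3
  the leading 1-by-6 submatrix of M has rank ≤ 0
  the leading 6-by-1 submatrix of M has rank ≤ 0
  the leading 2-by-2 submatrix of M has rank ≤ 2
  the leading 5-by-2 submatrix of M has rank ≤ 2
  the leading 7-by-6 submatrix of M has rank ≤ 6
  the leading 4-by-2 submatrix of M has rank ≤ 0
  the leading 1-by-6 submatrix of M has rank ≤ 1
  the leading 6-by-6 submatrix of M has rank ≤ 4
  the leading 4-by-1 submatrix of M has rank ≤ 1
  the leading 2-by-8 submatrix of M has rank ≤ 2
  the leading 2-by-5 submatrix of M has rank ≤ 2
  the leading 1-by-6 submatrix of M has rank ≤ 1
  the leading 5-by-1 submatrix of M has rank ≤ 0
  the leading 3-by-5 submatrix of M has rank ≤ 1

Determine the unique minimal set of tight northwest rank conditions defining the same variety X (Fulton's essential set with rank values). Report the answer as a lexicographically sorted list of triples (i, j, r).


Reconstructing r_w from the 20 given conditions:

  0, 0, 0, 0, 0, 0, 1, 1
  0, 0, 1, 1, 1, 1, 2, 2
  0, 0, 1, 1, 1, 2, 3, 3
  0, 0, 1, 2, 2, 3, 4, 4
  0, 1, 2, 3, 3, 4, 5, 5
  0, 1, 2, 3, 3, 4, 5, 6
  1, 2, 3, 4, 4, 5, 6, 7
  1, 2, 3, 4, 5, 6, 7, 8

so w = (7, 3, 6, 4, 2, 8, 1, 5).

Fulton essential set (5 of the 17 Rothe cells):

[(1, 6, 0), (3, 5, 1), (4, 2, 0), (6, 1, 0), (6, 5, 3)]


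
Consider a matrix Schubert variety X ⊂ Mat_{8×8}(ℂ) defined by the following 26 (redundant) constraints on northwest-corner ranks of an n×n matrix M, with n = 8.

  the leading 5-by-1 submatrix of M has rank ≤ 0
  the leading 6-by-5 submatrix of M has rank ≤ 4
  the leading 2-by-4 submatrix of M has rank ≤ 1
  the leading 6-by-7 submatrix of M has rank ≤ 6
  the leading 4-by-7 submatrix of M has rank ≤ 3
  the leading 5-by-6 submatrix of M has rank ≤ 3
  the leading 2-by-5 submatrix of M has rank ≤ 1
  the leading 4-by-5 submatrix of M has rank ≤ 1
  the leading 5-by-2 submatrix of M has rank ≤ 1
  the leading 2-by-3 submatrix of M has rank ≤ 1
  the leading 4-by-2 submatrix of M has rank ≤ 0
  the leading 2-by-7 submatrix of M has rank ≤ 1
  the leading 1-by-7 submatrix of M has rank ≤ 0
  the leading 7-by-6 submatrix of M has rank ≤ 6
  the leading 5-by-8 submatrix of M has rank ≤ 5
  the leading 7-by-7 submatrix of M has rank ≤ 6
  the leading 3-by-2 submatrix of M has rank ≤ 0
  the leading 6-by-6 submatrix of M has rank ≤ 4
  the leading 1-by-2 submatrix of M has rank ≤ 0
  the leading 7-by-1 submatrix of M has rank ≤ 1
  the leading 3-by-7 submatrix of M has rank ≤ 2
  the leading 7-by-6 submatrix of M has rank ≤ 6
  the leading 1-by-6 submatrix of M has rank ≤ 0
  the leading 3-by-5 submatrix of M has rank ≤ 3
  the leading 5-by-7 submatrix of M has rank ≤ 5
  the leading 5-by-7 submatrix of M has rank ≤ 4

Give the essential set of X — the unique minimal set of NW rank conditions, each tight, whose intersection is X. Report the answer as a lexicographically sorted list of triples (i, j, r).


Reconstructing r_w from the 26 given conditions:

  0, 0, 0, 0, 0, 0, 0, 1
  0, 0, 1, 1, 1, 1, 1, 2
  0, 0, 1, 1, 1, 2, 2, 3
  0, 0, 1, 1, 1, 2, 3, 4
  0, 1, 2, 2, 2, 3, 4, 5
  1, 2, 3, 3, 3, 4, 5, 6
  1, 2, 3, 4, 4, 5, 6, 7
  1, 2, 3, 4, 5, 6, 7, 8

reading off 1-entries of Δ²R: w = (8, 3, 6, 7, 2, 1, 4, 5).

ℓ(w)=18; the 4 essential cells (i,j,r):

[(1, 7, 0), (4, 2, 0), (4, 5, 1), (5, 1, 0)]


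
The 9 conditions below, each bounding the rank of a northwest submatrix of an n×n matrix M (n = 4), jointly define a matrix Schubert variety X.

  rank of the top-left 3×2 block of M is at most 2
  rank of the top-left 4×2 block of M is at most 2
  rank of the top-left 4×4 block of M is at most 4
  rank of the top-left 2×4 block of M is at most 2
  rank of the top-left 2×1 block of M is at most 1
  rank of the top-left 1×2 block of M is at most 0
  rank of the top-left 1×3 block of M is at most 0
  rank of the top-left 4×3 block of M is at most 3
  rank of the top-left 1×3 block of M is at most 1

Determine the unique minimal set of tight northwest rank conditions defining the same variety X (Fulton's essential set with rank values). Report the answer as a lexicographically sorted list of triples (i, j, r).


The tightest implied rank at each (i,j), from the 9 conditions:

  0, 0, 0, 1
  1, 1, 1, 2
  1, 2, 2, 3
  1, 2, 3, 4

so w = (4, 1, 2, 3).

Fulton essential set (1 of the 3 Rothe cells):

[(1, 3, 0)]


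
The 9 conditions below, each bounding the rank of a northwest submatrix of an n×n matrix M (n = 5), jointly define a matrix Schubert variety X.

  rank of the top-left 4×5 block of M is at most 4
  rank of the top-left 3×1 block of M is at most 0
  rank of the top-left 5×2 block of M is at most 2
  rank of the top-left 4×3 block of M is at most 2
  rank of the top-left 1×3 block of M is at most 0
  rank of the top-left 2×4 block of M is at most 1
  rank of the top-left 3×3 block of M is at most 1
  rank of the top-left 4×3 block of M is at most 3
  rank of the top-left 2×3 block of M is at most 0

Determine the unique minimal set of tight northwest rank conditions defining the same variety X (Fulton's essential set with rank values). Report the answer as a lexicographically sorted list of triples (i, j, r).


Reconstructing r_w from the 9 given conditions:

  0 | 0 | 0 | 1 | 1
  0 | 0 | 0 | 1 | 2
  0 | 1 | 1 | 2 | 3
  1 | 2 | 2 | 3 | 4
  1 | 2 | 3 | 4 | 5

the unique w with this rank table is (4, 5, 2, 1, 3).

Rothe diagram D(w) (7 cells), 2 SE-corners (essential conditions):

[(2, 3, 0), (3, 1, 0)]


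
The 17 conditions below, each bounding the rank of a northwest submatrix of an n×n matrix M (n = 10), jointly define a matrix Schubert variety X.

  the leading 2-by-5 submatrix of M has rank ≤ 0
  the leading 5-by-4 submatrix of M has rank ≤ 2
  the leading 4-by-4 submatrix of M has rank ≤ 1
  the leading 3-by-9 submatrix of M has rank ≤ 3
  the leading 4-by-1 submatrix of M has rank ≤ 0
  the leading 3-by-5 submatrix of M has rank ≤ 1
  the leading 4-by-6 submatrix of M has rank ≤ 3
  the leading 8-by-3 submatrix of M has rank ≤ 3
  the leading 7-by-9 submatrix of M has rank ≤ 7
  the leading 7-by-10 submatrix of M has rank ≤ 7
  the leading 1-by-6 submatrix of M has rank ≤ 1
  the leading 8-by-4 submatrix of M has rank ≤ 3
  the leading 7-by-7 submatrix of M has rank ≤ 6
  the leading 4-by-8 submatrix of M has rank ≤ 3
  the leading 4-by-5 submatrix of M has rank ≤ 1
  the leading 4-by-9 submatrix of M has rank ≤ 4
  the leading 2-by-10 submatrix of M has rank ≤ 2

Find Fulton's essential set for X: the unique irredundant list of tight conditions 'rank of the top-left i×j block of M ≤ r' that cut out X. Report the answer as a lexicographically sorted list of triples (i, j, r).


Recovering R(i,j) via the rank-extension bound from the 17 conditions:

  R[1]: 0 | 0 | 0 | 0 | 0 | 1 | 1 | 1 | 1 | 1
  R[2]: 0 | 0 | 0 | 0 | 0 | 1 | 2 | 2 | 2 | 2
  R[3]: 0 | 1 | 1 | 1 | 1 | 2 | 3 | 3 | 3 | 3
  R[4]: 0 | 1 | 1 | 1 | 1 | 2 | 3 | 3 | 4 | 4
  R[5]: 1 | 2 | 2 | 2 | 2 | 3 | 4 | 4 | 5 | 5
  R[6]: 1 | 2 | 3 | 3 | 3 | 4 | 5 | 5 | 6 | 6
  R[7]: 1 | 2 | 3 | 3 | 4 | 5 | 6 | 6 | 7 | 7
  R[8]: 1 | 2 | 3 | 3 | 4 | 5 | 6 | 7 | 8 | 8
  R[9]: 1 | 2 | 3 | 4 | 5 | 6 | 7 | 8 | 9 | 9
  R[10]: 1 | 2 | 3 | 4 | 5 | 6 | 7 | 8 | 9 | 10

the unique w with this rank table is (6, 7, 2, 9, 1, 3, 5, 8, 4, 10).

Rothe diagram D(w) (18 cells), 5 SE-corners (essential conditions):

[(2, 5, 0), (4, 1, 0), (4, 5, 1), (4, 8, 3), (8, 4, 3)]


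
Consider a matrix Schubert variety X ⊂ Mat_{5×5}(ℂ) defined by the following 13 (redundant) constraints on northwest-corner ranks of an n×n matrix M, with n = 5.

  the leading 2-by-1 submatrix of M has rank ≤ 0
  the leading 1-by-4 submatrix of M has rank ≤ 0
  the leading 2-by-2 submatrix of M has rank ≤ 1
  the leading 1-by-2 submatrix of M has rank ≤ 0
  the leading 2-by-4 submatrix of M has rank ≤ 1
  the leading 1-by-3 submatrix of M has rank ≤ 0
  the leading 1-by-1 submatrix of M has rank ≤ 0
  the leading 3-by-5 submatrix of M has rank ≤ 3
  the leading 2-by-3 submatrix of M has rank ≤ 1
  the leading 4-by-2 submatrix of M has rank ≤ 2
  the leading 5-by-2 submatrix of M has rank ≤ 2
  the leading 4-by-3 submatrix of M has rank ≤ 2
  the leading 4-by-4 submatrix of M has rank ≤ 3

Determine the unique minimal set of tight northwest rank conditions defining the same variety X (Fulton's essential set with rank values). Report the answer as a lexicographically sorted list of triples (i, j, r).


Propagating the 13 rank bounds to every northwest block:

  0 0 0 0 1
  0 1 1 1 2
  1 2 2 2 3
  1 2 2 3 4
  1 2 3 4 5

the unique w with this rank table is (5, 2, 1, 4, 3).

|D(w)|=6, |Ess(w)|=3:

[(1, 4, 0), (2, 1, 0), (4, 3, 2)]


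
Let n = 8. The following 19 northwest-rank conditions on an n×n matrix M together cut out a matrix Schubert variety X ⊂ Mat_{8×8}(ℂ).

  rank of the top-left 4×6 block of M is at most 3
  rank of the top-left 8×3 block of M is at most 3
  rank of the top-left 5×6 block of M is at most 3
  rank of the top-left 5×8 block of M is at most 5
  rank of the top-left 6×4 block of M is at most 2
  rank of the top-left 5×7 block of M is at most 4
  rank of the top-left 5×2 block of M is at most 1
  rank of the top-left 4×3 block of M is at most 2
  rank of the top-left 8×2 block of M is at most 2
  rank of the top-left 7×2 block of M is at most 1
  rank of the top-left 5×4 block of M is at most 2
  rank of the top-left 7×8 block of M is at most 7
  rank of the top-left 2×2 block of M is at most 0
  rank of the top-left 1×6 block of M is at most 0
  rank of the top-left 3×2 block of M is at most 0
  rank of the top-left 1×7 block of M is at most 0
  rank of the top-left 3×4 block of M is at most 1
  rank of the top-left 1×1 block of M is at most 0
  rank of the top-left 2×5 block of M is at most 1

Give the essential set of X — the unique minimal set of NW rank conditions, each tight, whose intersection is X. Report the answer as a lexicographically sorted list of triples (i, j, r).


The tightest implied rank at each (i,j), from the 19 conditions:

  i=1: 0 0 0 0 0 0 0 1
  i=2: 0 0 1 1 1 1 1 2
  i=3: 0 0 1 1 2 2 2 3
  i=4: 1 1 2 2 3 3 3 4
  i=5: 1 1 2 2 3 3 4 5
  i=6: 1 1 2 2 3 4 5 6
  i=7: 1 1 2 3 4 5 6 7
  i=8: 1 2 3 4 5 6 7 8

the unique w with this rank table is (8, 3, 5, 1, 7, 6, 4, 2).

D(w) has 18 cells with 6 SE-corners; essential set:

[(1, 7, 0), (3, 2, 0), (3, 4, 1), (5, 6, 3), (6, 4, 2), (7, 2, 1)]


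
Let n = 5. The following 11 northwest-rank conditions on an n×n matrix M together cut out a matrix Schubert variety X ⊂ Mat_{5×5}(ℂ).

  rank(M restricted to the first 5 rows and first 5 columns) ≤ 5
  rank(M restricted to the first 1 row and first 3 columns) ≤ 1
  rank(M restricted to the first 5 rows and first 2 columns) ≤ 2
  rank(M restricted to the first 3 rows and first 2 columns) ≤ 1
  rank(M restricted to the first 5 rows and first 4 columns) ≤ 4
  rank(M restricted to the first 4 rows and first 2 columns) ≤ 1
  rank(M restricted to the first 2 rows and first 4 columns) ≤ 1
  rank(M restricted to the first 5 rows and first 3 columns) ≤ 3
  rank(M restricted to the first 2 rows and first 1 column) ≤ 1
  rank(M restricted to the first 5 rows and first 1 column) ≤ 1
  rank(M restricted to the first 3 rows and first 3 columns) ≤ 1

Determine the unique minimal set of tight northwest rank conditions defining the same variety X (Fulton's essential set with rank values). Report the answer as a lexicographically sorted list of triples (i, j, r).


Computing R[i][j] = min implied NW-rank bound (n=5, 11 conditions):

  row 1: 1, 1, 1, 1, 1
  row 2: 1, 1, 1, 1, 2
  row 3: 1, 1, 1, 2, 3
  row 4: 1, 1, 2, 3, 4
  row 5: 1, 2, 3, 4, 5

so w = (1, 5, 4, 3, 2).

D(w) has 6 cells with 3 SE-corners; essential set:

[(2, 4, 1), (3, 3, 1), (4, 2, 1)]


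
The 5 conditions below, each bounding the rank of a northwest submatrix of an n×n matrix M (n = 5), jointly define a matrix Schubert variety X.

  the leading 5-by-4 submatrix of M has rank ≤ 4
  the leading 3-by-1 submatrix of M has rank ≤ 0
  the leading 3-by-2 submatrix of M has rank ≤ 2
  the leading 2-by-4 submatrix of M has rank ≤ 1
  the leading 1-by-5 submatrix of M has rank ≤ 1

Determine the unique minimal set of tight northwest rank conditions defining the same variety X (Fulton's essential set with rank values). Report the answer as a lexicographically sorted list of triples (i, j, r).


Computing R[i][j] = min implied NW-rank bound (n=5, 5 conditions):

  row 1: 0 1 1 1 1
  row 2: 0 1 1 1 2
  row 3: 0 1 2 2 3
  row 4: 1 2 3 3 4
  row 5: 1 2 3 4 5

second differences of R give the permutation w = (2, 5, 3, 1, 4).

ℓ(w)=5; the 2 essential cells (i,j,r):

[(2, 4, 1), (3, 1, 0)]


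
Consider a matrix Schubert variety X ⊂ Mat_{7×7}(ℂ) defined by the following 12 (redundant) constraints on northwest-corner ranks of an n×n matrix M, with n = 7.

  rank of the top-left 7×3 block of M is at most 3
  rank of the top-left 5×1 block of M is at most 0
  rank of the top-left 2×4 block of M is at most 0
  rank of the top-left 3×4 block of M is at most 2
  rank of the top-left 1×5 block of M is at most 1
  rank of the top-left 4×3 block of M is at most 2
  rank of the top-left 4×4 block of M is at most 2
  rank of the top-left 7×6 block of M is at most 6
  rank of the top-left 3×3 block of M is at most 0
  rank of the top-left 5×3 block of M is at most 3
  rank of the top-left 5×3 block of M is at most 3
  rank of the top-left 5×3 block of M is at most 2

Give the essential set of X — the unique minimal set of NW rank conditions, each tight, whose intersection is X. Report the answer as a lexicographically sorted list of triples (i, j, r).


Recovering R(i,j) via the rank-extension bound from the 12 conditions:

  0 | 0 | 0 | 0 | 1 | 1 | 1
  0 | 0 | 0 | 0 | 1 | 2 | 2
  0 | 0 | 0 | 1 | 2 | 3 | 3
  0 | 1 | 1 | 2 | 3 | 4 | 4
  0 | 1 | 2 | 3 | 4 | 5 | 5
  1 | 2 | 3 | 4 | 5 | 6 | 6
  1 | 2 | 3 | 4 | 5 | 6 | 7

so w = (5, 6, 4, 2, 3, 1, 7).

|D(w)|=13, |Ess(w)|=3:

[(2, 4, 0), (3, 3, 0), (5, 1, 0)]


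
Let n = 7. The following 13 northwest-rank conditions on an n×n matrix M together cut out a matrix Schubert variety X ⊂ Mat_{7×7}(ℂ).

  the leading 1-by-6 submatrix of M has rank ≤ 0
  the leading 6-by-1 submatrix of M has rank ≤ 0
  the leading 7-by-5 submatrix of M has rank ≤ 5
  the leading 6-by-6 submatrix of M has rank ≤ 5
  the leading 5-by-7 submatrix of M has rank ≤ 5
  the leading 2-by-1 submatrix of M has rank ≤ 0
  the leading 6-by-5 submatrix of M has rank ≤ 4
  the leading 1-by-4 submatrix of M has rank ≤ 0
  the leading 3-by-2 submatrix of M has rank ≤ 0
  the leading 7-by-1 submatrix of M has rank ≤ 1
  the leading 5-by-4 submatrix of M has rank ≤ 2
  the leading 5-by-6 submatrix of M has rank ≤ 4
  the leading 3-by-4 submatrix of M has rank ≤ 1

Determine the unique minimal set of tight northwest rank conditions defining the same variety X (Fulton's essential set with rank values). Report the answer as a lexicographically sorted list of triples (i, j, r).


Propagating the 13 rank bounds to every northwest block:

  i=1: 0 0 0 0 0 0 1
  i=2: 0 0 1 1 1 1 2
  i=3: 0 0 1 1 2 2 3
  i=4: 0 1 2 2 3 3 4
  i=5: 0 1 2 2 3 4 5
  i=6: 0 1 2 3 4 5 6
  i=7: 1 2 3 4 5 6 7

reading off 1-entries of Δ²R: w = (7, 3, 5, 2, 6, 4, 1).

Rothe diagram D(w) (15 cells), 5 SE-corners (essential conditions):

[(1, 6, 0), (3, 2, 0), (3, 4, 1), (5, 4, 2), (6, 1, 0)]


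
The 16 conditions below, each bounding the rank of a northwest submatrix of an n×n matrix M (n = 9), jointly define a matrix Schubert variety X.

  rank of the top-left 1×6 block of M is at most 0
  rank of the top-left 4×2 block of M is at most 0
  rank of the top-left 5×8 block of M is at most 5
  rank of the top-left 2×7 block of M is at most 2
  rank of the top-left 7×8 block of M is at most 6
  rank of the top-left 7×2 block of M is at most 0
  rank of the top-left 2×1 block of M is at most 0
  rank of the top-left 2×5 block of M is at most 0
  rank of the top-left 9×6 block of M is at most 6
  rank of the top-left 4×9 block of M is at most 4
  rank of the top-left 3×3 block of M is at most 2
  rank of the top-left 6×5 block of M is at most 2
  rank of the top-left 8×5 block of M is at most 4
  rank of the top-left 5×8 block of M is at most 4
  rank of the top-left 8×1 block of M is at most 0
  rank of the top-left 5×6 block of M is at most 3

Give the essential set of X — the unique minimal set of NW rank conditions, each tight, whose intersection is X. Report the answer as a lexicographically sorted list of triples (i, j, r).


The tightest implied rank at each (i,j), from the 16 conditions:

  row 1: 0  0  0  0  0  0  1  1  1
  row 2: 0  0  0  0  0  1  2  2  2
  row 3: 0  0  1  1  1  2  3  3  3
  row 4: 0  0  1  2  2  3  4  4  4
  row 5: 0  0  1  2  2  3  4  4  5
  row 6: 0  0  1  2  2  3  4  5  6
  row 7: 0  0  1  2  3  4  5  6  7
  row 8: 0  1  2  3  4  5  6  7  8
  row 9: 1  2  3  4  5  6  7  8  9

second differences of R give the permutation w = (7, 6, 3, 4, 9, 8, 5, 2, 1).

6 SE-corners of the 25-cell Rothe diagram give Ess(w):

[(1, 6, 0), (2, 5, 0), (5, 8, 4), (6, 5, 2), (7, 2, 0), (8, 1, 0)]


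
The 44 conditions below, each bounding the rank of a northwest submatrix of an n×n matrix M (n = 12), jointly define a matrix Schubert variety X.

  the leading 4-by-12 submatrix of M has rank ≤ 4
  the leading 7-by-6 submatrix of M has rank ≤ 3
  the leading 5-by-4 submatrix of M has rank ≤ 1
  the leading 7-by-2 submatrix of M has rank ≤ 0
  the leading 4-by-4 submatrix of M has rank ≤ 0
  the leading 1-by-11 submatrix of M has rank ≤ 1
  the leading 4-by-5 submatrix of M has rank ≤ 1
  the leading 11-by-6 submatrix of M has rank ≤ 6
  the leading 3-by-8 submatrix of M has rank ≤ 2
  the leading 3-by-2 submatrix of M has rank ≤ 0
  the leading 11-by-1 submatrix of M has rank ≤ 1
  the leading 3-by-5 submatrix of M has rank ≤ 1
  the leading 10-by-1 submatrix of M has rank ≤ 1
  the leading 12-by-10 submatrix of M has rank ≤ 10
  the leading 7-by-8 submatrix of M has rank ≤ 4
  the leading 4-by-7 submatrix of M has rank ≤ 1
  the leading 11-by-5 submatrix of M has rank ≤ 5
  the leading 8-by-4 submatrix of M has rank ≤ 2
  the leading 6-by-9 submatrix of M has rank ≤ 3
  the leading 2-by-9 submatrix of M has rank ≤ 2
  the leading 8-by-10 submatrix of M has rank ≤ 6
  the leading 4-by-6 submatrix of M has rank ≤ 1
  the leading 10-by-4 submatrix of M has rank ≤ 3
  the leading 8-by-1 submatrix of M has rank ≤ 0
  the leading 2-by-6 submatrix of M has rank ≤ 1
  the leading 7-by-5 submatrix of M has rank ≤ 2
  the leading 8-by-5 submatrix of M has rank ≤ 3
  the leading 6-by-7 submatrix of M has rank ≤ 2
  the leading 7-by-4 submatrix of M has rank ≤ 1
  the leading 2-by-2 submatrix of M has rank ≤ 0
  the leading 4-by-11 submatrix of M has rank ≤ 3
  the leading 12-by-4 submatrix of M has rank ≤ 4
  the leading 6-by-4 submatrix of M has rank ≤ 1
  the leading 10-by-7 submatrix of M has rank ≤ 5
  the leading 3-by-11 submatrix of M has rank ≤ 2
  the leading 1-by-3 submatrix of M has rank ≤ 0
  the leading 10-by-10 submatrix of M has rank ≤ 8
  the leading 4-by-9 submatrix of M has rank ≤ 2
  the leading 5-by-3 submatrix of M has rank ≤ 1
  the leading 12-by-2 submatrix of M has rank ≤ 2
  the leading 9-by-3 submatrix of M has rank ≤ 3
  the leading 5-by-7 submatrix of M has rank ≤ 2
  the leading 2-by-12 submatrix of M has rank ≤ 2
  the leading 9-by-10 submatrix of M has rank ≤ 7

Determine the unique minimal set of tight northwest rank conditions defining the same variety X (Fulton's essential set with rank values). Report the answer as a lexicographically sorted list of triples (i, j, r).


Computing R[i][j] = min implied NW-rank bound (n=12, 44 conditions):

  R[1]: 0 | 0 | 0 | 0 | 1 | 1 | 1 | 1 | 1 | 1 | 1 | 1
  R[2]: 0 | 0 | 0 | 0 | 1 | 1 | 1 | 2 | 2 | 2 | 2 | 2
  R[3]: 0 | 0 | 0 | 0 | 1 | 1 | 1 | 2 | 2 | 2 | 2 | 3
  R[4]: 0 | 0 | 0 | 0 | 1 | 1 | 1 | 2 | 2 | 3 | 3 | 4
  R[5]: 0 | 0 | 1 | 1 | 2 | 2 | 2 | 3 | 3 | 4 | 4 | 5
  R[6]: 0 | 0 | 1 | 1 | 2 | 2 | 2 | 3 | 3 | 4 | 5 | 6
  R[7]: 0 | 0 | 1 | 1 | 2 | 3 | 3 | 4 | 4 | 5 | 6 | 7
  R[8]: 0 | 1 | 2 | 2 | 3 | 4 | 4 | 5 | 5 | 6 | 7 | 8
  R[9]: 1 | 2 | 3 | 3 | 4 | 5 | 5 | 6 | 6 | 7 | 8 | 9
  R[10]: 1 | 2 | 3 | 3 | 4 | 5 | 5 | 6 | 7 | 8 | 9 | 10
  R[11]: 1 | 2 | 3 | 4 | 5 | 6 | 6 | 7 | 8 | 9 | 10 | 11
  R[12]: 1 | 2 | 3 | 4 | 5 | 6 | 7 | 8 | 9 | 10 | 11 | 12

reading off 1-entries of Δ²R: w = (5, 8, 12, 10, 3, 11, 6, 2, 1, 9, 4, 7).

D(w) has 40 cells with 11 SE-corners; essential set:

[(3, 11, 2), (4, 4, 0), (4, 7, 1), (4, 9, 2), (6, 7, 2), (6, 9, 3), (7, 2, 0), (7, 4, 1), (8, 1, 0), (10, 4, 3), (10, 7, 5)]
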